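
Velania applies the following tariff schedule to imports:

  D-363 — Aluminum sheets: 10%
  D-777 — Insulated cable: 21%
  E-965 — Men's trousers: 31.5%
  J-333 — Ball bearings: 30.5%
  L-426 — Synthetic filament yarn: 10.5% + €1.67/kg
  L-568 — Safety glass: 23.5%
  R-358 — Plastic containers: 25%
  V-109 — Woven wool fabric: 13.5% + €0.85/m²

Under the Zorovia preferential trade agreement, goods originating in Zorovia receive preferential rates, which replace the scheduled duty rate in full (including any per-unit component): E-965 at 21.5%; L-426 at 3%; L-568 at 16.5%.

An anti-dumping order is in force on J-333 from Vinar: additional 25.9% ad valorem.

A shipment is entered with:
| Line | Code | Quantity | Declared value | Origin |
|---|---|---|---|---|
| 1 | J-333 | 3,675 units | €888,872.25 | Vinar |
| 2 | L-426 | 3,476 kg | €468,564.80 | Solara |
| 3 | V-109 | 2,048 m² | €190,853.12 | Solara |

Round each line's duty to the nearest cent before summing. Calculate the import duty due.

Line 1 (J-333, Vinar, 3,675 units, €888,872.25):
Base rate for J-333 is 30.5%.
Additional duty on J-333 from Vinar: +25.9%. Applied ad valorem rate: 30.5% + 25.9% = 56.4%.
Duty = €888,872.25 × 56.4% = €501,323.95.
Line 2 (L-426, Solara, 3,476 kg, €468,564.80):
Base rate for L-426 is 10.5% + €1.67/kg.
L-426 has an FTA preferential rate, but origin Solara is not Zorovia; base rate stands.
Duty = €468,564.80 × 10.5% + 3,476 × €1.67 = €55,004.22.
Line 3 (V-109, Solara, 2,048 m², €190,853.12):
Base rate for V-109 is 13.5% + €0.85/m².
Duty = €190,853.12 × 13.5% + 2,048 × €0.85 = €27,505.97.
Total = €501,323.95 + €55,004.22 + €27,505.97 = €583,834.14.

€583,834.14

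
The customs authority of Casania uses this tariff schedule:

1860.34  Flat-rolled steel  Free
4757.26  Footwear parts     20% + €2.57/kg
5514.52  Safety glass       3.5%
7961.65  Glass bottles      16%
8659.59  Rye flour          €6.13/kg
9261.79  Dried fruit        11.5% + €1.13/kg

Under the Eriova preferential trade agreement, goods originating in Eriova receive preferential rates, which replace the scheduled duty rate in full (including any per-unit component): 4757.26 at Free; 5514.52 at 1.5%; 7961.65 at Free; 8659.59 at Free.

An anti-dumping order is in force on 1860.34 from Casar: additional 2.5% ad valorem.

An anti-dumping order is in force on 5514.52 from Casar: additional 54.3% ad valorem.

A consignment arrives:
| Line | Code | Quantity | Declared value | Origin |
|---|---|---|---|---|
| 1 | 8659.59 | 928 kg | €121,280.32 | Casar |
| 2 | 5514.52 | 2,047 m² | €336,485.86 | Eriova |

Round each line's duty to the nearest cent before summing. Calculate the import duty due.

€10,735.93

Line 1 (8659.59, Casar, 928 kg, €121,280.32):
Base rate for 8659.59 is €6.13/kg.
8659.59 has an FTA preferential rate, but origin Casar is not Eriova; base rate stands.
Duty = 928 × €6.13 = €5,688.64.
Line 2 (5514.52, Eriova, 2,047 m², €336,485.86):
Base rate for 5514.52 is 3.5%.
Origin Eriova qualifies under the Casania–Eriova agreement and 5514.52 is covered: preferential rate 1.5% applies instead.
The additional-duty order on 5514.52 targets Casar, not Eriova; it does not apply.
Duty = €336,485.86 × 1.5% = €5,047.29.
Total = €5,688.64 + €5,047.29 = €10,735.93.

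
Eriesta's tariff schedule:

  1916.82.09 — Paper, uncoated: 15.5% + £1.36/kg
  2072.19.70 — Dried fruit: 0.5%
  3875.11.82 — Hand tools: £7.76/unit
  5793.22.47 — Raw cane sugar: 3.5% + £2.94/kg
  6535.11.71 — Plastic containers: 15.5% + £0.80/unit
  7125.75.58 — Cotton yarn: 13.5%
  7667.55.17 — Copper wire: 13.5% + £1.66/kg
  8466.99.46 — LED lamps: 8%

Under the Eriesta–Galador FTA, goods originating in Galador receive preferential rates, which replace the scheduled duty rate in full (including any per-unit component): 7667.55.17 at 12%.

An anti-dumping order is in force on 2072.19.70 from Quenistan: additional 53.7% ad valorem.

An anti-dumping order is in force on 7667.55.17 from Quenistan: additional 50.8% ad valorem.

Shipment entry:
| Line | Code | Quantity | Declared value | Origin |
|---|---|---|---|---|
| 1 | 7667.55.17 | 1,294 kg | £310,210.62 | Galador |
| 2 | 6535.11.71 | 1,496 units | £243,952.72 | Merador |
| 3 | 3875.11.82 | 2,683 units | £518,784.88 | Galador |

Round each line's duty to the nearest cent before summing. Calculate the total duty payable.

Line 1 (7667.55.17, Galador, 1,294 kg, £310,210.62):
Base rate for 7667.55.17 is 13.5% + £1.66/kg.
Origin Galador qualifies under the Eriesta–Galador agreement and 7667.55.17 is covered: preferential rate 12% applies instead.
The additional-duty order on 7667.55.17 targets Quenistan, not Galador; it does not apply.
Duty = £310,210.62 × 12% = £37,225.27.
Line 2 (6535.11.71, Merador, 1,496 units, £243,952.72):
Base rate for 6535.11.71 is 15.5% + £0.80/unit.
Duty = £243,952.72 × 15.5% + 1,496 × £0.80 = £39,009.47.
Line 3 (3875.11.82, Galador, 2,683 units, £518,784.88):
Base rate for 3875.11.82 is £7.76/unit.
Origin Galador is the FTA partner but 3875.11.82 is not on the preference list; base rate stands.
Duty = 2,683 × £7.76 = £20,820.08.
Total = £37,225.27 + £39,009.47 + £20,820.08 = £97,054.82.

£97,054.82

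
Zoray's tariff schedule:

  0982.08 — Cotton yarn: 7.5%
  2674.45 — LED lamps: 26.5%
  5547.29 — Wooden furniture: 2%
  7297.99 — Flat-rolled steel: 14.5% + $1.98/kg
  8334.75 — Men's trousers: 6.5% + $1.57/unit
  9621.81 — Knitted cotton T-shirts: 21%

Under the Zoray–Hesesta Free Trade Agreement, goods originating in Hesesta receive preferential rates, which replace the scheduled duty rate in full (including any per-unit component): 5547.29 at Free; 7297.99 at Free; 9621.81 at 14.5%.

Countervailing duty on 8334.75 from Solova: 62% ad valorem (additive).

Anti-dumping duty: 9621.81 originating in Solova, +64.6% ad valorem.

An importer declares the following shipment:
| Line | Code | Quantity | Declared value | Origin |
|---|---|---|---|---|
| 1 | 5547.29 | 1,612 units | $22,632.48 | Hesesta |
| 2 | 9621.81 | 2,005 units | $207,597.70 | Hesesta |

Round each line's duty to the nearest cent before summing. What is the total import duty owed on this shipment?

Line 1 (5547.29, Hesesta, 1,612 units, $22,632.48):
Base rate for 5547.29 is 2%.
Origin Hesesta qualifies under the Zoray–Hesesta agreement and 5547.29 is covered: preferential rate Free applies instead.
Duty = $22,632.48 × 0% = $0.00.
Line 2 (9621.81, Hesesta, 2,005 units, $207,597.70):
Base rate for 9621.81 is 21%.
Origin Hesesta qualifies under the Zoray–Hesesta agreement and 9621.81 is covered: preferential rate 14.5% applies instead.
The additional-duty order on 9621.81 targets Solova, not Hesesta; it does not apply.
Duty = $207,597.70 × 14.5% = $30,101.67.
Total = $0.00 + $30,101.67 = $30,101.67.

$30,101.67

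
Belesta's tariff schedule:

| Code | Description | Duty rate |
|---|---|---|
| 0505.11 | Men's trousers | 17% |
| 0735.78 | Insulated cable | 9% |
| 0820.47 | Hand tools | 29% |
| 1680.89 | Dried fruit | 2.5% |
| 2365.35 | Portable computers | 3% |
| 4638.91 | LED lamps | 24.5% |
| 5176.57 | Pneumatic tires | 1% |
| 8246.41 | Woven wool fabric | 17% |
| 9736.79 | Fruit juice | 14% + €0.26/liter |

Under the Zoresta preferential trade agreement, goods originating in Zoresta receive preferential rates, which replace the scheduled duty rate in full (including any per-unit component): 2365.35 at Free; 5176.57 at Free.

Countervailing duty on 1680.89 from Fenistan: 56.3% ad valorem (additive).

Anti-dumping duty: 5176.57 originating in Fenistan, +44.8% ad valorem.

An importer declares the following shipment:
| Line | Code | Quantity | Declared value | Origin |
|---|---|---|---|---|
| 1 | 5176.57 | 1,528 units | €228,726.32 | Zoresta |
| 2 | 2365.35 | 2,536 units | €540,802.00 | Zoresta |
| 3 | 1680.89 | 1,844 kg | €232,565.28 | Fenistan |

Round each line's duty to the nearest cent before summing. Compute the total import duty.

Line 1 (5176.57, Zoresta, 1,528 units, €228,726.32):
Base rate for 5176.57 is 1%.
Origin Zoresta qualifies under the Belesta–Zoresta agreement and 5176.57 is covered: preferential rate Free applies instead.
The additional-duty order on 5176.57 targets Fenistan, not Zoresta; it does not apply.
Duty = €228,726.32 × 0% = €0.00.
Line 2 (2365.35, Zoresta, 2,536 units, €540,802.00):
Base rate for 2365.35 is 3%.
Origin Zoresta qualifies under the Belesta–Zoresta agreement and 2365.35 is covered: preferential rate Free applies instead.
Duty = €540,802.00 × 0% = €0.00.
Line 3 (1680.89, Fenistan, 1,844 kg, €232,565.28):
Base rate for 1680.89 is 2.5%.
Additional duty on 1680.89 from Fenistan: +56.3%. Applied ad valorem rate: 2.5% + 56.3% = 58.8%.
Duty = €232,565.28 × 58.8% = €136,748.38.
Total = €0.00 + €0.00 + €136,748.38 = €136,748.38.

€136,748.38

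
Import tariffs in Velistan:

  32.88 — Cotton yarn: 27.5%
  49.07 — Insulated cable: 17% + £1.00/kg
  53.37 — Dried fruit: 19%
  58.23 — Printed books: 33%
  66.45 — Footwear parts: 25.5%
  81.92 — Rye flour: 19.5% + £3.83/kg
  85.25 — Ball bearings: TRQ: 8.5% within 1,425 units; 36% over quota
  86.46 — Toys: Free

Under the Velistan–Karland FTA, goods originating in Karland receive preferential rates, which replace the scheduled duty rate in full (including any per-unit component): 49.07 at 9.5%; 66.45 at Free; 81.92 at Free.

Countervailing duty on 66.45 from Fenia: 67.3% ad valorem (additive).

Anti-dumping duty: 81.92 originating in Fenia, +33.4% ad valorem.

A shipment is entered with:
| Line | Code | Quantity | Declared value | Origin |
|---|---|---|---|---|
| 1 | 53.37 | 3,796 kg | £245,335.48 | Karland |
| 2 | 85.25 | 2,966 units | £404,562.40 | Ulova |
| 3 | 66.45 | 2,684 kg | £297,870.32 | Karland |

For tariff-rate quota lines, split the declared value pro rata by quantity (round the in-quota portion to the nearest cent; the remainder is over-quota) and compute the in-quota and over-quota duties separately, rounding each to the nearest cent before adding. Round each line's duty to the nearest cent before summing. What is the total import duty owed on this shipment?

Line 1 (53.37, Karland, 3,796 kg, £245,335.48):
Base rate for 53.37 is 19%.
Origin Karland is the FTA partner but 53.37 is not on the preference list; base rate stands.
Duty = £245,335.48 × 19% = £46,613.74.
Line 2 (85.25, Ulova, 2,966 units, £404,562.40):
Code 85.25 is under a tariff-rate quota (threshold 1,425 units). In-quota: 1,425 units at 8.5%; over-quota: 1,541 units at 36%.
Pro-rata value split: in-quota = £404,562.40 × 1,425/2,966 = £194,370.00; over-quota = £404,562.40 − £194,370.00 = £210,192.40.
In-quota duty = £194,370.00 × 8.5% = £16,521.45. Over-quota duty = £210,192.40 × 36% = £75,669.26.
Line duty = £16,521.45 + £75,669.26 = £92,190.71.
Line 3 (66.45, Karland, 2,684 kg, £297,870.32):
Base rate for 66.45 is 25.5%.
Origin Karland qualifies under the Velistan–Karland agreement and 66.45 is covered: preferential rate Free applies instead.
The additional-duty order on 66.45 targets Fenia, not Karland; it does not apply.
Duty = £297,870.32 × 0% = £0.00.
Total = £46,613.74 + £92,190.71 + £0.00 = £138,804.45.

£138,804.45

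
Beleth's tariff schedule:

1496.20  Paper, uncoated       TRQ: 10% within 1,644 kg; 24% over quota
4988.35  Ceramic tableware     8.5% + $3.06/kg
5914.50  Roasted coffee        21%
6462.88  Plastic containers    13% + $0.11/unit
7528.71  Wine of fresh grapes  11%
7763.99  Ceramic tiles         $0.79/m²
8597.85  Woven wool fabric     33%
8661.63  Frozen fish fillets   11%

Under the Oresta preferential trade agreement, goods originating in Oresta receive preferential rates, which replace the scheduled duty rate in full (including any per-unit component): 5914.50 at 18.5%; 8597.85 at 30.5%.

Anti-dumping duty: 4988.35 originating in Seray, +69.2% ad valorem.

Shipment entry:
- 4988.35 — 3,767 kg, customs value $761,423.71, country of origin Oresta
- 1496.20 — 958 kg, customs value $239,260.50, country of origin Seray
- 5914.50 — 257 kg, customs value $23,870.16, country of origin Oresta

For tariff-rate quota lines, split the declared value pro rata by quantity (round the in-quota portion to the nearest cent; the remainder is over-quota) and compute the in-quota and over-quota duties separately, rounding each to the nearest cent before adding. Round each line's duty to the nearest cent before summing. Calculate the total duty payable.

$104,590.07

Line 1 (4988.35, Oresta, 3,767 kg, $761,423.71):
Base rate for 4988.35 is 8.5% + $3.06/kg.
Origin Oresta is the FTA partner but 4988.35 is not on the preference list; base rate stands.
The additional-duty order on 4988.35 targets Seray, not Oresta; it does not apply.
Duty = $761,423.71 × 8.5% + 3,767 × $3.06 = $76,248.04.
Line 2 (1496.20, Seray, 958 kg, $239,260.50):
Code 1496.20 is under a tariff-rate quota (threshold 1,644 kg). Quantity 958 kg is within the quota, so the in-quota rate 10% applies to the full value.
Duty = $239,260.50 × 10% = $23,926.05.
Line 3 (5914.50, Oresta, 257 kg, $23,870.16):
Base rate for 5914.50 is 21%.
Origin Oresta qualifies under the Beleth–Oresta agreement and 5914.50 is covered: preferential rate 18.5% applies instead.
Duty = $23,870.16 × 18.5% = $4,415.98.
Total = $76,248.04 + $23,926.05 + $4,415.98 = $104,590.07.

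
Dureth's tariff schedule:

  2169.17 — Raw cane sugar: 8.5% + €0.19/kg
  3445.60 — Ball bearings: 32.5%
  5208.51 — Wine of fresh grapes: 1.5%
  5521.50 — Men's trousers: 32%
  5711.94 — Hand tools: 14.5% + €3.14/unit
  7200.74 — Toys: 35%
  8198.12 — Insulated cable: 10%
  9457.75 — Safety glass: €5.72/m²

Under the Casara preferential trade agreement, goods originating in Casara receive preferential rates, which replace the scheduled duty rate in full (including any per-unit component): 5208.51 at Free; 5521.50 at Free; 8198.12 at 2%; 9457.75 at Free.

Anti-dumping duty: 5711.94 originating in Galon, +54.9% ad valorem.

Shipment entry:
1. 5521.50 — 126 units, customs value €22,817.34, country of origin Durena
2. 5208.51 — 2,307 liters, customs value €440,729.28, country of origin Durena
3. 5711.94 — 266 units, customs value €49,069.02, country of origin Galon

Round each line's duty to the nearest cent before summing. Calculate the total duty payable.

Line 1 (5521.50, Durena, 126 units, €22,817.34):
Base rate for 5521.50 is 32%.
5521.50 has an FTA preferential rate, but origin Durena is not Casara; base rate stands.
Duty = €22,817.34 × 32% = €7,301.55.
Line 2 (5208.51, Durena, 2,307 liters, €440,729.28):
Base rate for 5208.51 is 1.5%.
5208.51 has an FTA preferential rate, but origin Durena is not Casara; base rate stands.
Duty = €440,729.28 × 1.5% = €6,610.94.
Line 3 (5711.94, Galon, 266 units, €49,069.02):
Base rate for 5711.94 is 14.5% + €3.14/unit.
Additional duty on 5711.94 from Galon: +54.9%. Applied ad valorem rate: 14.5% + 54.9% = 69.4%.
Duty = €49,069.02 × 69.4% + 266 × €3.14 = €34,889.14.
Total = €7,301.55 + €6,610.94 + €34,889.14 = €48,801.63.

€48,801.63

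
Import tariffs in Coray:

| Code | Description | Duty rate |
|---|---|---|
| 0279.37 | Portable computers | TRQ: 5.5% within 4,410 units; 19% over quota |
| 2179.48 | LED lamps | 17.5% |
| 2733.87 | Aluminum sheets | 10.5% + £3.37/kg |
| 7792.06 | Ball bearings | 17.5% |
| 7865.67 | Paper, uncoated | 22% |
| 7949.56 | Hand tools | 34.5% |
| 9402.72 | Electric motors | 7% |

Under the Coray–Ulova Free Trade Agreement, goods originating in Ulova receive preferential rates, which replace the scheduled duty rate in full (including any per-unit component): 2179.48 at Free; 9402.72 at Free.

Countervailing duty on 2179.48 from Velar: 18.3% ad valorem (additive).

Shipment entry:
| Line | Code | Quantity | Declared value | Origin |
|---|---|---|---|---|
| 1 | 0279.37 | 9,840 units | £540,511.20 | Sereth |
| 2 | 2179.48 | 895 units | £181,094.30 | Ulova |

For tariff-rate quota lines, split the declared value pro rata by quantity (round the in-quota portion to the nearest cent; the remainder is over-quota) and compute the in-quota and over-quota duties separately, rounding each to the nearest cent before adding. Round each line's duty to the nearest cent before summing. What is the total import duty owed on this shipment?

£69,994.55

Line 1 (0279.37, Sereth, 9,840 units, £540,511.20):
Code 0279.37 is under a tariff-rate quota (threshold 4,410 units). In-quota: 4,410 units at 5.5%; over-quota: 5,430 units at 19%.
Pro-rata value split: in-quota = £540,511.20 × 4,410/9,840 = £242,241.30; over-quota = £540,511.20 − £242,241.30 = £298,269.90.
In-quota duty = £242,241.30 × 5.5% = £13,323.27. Over-quota duty = £298,269.90 × 19% = £56,671.28.
Line duty = £13,323.27 + £56,671.28 = £69,994.55.
Line 2 (2179.48, Ulova, 895 units, £181,094.30):
Base rate for 2179.48 is 17.5%.
Origin Ulova qualifies under the Coray–Ulova agreement and 2179.48 is covered: preferential rate Free applies instead.
The additional-duty order on 2179.48 targets Velar, not Ulova; it does not apply.
Duty = £181,094.30 × 0% = £0.00.
Total = £69,994.55 + £0.00 = £69,994.55.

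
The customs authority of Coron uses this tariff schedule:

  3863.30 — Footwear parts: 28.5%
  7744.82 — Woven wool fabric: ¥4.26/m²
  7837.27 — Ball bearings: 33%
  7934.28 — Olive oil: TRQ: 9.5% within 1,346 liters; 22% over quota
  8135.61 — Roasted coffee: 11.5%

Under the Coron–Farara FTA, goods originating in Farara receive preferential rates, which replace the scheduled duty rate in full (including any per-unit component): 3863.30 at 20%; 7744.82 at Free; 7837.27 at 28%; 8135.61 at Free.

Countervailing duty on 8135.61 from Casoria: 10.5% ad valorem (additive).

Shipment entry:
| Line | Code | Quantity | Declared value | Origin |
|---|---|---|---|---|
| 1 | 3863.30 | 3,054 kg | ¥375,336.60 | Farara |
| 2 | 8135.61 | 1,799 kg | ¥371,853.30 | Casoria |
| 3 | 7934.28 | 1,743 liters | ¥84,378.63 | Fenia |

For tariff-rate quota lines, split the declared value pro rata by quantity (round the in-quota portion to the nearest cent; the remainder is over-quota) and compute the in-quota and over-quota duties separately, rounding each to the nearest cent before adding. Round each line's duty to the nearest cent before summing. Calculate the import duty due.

Line 1 (3863.30, Farara, 3,054 kg, ¥375,336.60):
Base rate for 3863.30 is 28.5%.
Origin Farara qualifies under the Coron–Farara agreement and 3863.30 is covered: preferential rate 20% applies instead.
Duty = ¥375,336.60 × 20% = ¥75,067.32.
Line 2 (8135.61, Casoria, 1,799 kg, ¥371,853.30):
Base rate for 8135.61 is 11.5%.
8135.61 has an FTA preferential rate, but origin Casoria is not Farara; base rate stands.
Additional duty on 8135.61 from Casoria: +10.5%. Applied ad valorem rate: 11.5% + 10.5% = 22%.
Duty = ¥371,853.30 × 22% = ¥81,807.73.
Line 3 (7934.28, Fenia, 1,743 liters, ¥84,378.63):
Code 7934.28 is under a tariff-rate quota (threshold 1,346 liters). In-quota: 1,346 liters at 9.5%; over-quota: 397 liters at 22%.
Pro-rata value split: in-quota = ¥84,378.63 × 1,346/1,743 = ¥65,159.86; over-quota = ¥84,378.63 − ¥65,159.86 = ¥19,218.77.
In-quota duty = ¥65,159.86 × 9.5% = ¥6,190.19. Over-quota duty = ¥19,218.77 × 22% = ¥4,228.13.
Line duty = ¥6,190.19 + ¥4,228.13 = ¥10,418.32.
Total = ¥75,067.32 + ¥81,807.73 + ¥10,418.32 = ¥167,293.37.

¥167,293.37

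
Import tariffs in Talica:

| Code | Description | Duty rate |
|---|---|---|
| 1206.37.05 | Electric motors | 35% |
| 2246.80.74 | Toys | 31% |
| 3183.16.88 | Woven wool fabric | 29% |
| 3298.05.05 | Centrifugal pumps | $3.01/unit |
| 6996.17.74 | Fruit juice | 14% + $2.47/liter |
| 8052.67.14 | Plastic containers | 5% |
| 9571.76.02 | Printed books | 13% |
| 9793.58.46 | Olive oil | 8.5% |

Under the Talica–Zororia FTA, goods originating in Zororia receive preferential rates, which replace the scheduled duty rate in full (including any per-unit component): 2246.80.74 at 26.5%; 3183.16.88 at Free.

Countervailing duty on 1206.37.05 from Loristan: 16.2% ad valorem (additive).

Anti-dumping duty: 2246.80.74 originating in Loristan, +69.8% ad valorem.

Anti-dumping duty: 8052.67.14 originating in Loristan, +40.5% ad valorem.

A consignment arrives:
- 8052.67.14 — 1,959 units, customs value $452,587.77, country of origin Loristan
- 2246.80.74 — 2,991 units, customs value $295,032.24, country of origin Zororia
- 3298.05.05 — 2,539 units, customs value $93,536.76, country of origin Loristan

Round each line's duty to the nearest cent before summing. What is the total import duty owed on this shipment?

Line 1 (8052.67.14, Loristan, 1,959 units, $452,587.77):
Base rate for 8052.67.14 is 5%.
Additional duty on 8052.67.14 from Loristan: +40.5%. Applied ad valorem rate: 5% + 40.5% = 45.5%.
Duty = $452,587.77 × 45.5% = $205,927.44.
Line 2 (2246.80.74, Zororia, 2,991 units, $295,032.24):
Base rate for 2246.80.74 is 31%.
Origin Zororia qualifies under the Talica–Zororia agreement and 2246.80.74 is covered: preferential rate 26.5% applies instead.
The additional-duty order on 2246.80.74 targets Loristan, not Zororia; it does not apply.
Duty = $295,032.24 × 26.5% = $78,183.54.
Line 3 (3298.05.05, Loristan, 2,539 units, $93,536.76):
Base rate for 3298.05.05 is $3.01/unit.
Duty = 2,539 × $3.01 = $7,642.39.
Total = $205,927.44 + $78,183.54 + $7,642.39 = $291,753.37.

$291,753.37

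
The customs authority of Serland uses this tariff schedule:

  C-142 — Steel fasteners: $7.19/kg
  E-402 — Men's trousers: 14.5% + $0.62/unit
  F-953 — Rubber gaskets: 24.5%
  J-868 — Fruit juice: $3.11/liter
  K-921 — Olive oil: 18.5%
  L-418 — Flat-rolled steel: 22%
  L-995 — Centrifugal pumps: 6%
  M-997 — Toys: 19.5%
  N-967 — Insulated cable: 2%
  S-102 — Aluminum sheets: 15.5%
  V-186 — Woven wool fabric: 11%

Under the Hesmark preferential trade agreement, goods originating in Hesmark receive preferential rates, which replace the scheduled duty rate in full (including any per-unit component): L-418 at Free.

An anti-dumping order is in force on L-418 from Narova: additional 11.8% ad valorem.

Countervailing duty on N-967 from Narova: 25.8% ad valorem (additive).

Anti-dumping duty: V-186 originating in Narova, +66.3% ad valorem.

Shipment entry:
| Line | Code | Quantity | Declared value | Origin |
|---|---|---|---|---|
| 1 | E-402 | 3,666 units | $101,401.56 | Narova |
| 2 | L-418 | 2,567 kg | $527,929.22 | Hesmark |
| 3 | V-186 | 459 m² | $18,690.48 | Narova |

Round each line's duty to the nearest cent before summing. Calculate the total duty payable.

$31,423.89

Line 1 (E-402, Narova, 3,666 units, $101,401.56):
Base rate for E-402 is 14.5% + $0.62/unit.
Duty = $101,401.56 × 14.5% + 3,666 × $0.62 = $16,976.15.
Line 2 (L-418, Hesmark, 2,567 kg, $527,929.22):
Base rate for L-418 is 22%.
Origin Hesmark qualifies under the Serland–Hesmark agreement and L-418 is covered: preferential rate Free applies instead.
The additional-duty order on L-418 targets Narova, not Hesmark; it does not apply.
Duty = $527,929.22 × 0% = $0.00.
Line 3 (V-186, Narova, 459 m², $18,690.48):
Base rate for V-186 is 11%.
Additional duty on V-186 from Narova: +66.3%. Applied ad valorem rate: 11% + 66.3% = 77.3%.
Duty = $18,690.48 × 77.3% = $14,447.74.
Total = $16,976.15 + $0.00 + $14,447.74 = $31,423.89.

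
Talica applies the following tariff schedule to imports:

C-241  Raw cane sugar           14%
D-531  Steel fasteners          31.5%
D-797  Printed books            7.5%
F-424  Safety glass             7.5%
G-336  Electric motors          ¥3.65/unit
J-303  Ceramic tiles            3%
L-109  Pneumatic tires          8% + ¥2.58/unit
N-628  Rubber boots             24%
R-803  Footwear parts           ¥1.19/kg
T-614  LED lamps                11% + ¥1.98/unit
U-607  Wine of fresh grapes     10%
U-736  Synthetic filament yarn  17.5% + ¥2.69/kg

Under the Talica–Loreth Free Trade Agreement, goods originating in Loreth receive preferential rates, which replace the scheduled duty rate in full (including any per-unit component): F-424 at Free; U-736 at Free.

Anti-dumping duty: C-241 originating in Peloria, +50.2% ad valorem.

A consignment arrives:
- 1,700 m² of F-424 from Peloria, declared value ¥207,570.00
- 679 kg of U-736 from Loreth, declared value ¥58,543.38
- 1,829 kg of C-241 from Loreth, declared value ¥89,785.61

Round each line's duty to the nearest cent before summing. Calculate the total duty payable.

Line 1 (F-424, Peloria, 1,700 m², ¥207,570.00):
Base rate for F-424 is 7.5%.
F-424 has an FTA preferential rate, but origin Peloria is not Loreth; base rate stands.
Duty = ¥207,570.00 × 7.5% = ¥15,567.75.
Line 2 (U-736, Loreth, 679 kg, ¥58,543.38):
Base rate for U-736 is 17.5% + ¥2.69/kg.
Origin Loreth qualifies under the Talica–Loreth agreement and U-736 is covered: preferential rate Free applies instead.
Duty = ¥58,543.38 × 0% = ¥0.00.
Line 3 (C-241, Loreth, 1,829 kg, ¥89,785.61):
Base rate for C-241 is 14%.
Origin Loreth is the FTA partner but C-241 is not on the preference list; base rate stands.
The additional-duty order on C-241 targets Peloria, not Loreth; it does not apply.
Duty = ¥89,785.61 × 14% = ¥12,569.99.
Total = ¥15,567.75 + ¥0.00 + ¥12,569.99 = ¥28,137.74.

¥28,137.74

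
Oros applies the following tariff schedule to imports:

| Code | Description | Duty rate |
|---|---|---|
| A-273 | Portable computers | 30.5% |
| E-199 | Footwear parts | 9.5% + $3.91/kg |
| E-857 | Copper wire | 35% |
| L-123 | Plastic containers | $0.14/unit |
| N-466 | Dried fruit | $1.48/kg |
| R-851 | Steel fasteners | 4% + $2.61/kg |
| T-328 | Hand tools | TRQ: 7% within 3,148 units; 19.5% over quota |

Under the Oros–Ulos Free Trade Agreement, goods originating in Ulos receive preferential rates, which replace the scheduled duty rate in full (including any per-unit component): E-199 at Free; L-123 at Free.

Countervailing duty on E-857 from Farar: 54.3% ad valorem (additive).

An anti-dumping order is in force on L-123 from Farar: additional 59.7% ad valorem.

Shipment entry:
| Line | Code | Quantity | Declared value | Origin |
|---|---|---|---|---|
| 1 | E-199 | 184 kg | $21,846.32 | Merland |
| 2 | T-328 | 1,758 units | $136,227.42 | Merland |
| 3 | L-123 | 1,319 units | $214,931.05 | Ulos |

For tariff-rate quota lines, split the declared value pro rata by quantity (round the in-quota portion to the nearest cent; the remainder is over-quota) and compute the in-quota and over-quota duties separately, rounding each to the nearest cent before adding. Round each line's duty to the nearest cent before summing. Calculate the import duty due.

$12,330.76

Line 1 (E-199, Merland, 184 kg, $21,846.32):
Base rate for E-199 is 9.5% + $3.91/kg.
E-199 has an FTA preferential rate, but origin Merland is not Ulos; base rate stands.
Duty = $21,846.32 × 9.5% + 184 × $3.91 = $2,794.84.
Line 2 (T-328, Merland, 1,758 units, $136,227.42):
Code T-328 is under a tariff-rate quota (threshold 3,148 units). Quantity 1,758 units is within the quota, so the in-quota rate 7% applies to the full value.
Duty = $136,227.42 × 7% = $9,535.92.
Line 3 (L-123, Ulos, 1,319 units, $214,931.05):
Base rate for L-123 is $0.14/unit.
Origin Ulos qualifies under the Oros–Ulos agreement and L-123 is covered: preferential rate Free applies instead.
The additional-duty order on L-123 targets Farar, not Ulos; it does not apply.
Duty = $214,931.05 × 0% = $0.00.
Total = $2,794.84 + $9,535.92 + $0.00 = $12,330.76.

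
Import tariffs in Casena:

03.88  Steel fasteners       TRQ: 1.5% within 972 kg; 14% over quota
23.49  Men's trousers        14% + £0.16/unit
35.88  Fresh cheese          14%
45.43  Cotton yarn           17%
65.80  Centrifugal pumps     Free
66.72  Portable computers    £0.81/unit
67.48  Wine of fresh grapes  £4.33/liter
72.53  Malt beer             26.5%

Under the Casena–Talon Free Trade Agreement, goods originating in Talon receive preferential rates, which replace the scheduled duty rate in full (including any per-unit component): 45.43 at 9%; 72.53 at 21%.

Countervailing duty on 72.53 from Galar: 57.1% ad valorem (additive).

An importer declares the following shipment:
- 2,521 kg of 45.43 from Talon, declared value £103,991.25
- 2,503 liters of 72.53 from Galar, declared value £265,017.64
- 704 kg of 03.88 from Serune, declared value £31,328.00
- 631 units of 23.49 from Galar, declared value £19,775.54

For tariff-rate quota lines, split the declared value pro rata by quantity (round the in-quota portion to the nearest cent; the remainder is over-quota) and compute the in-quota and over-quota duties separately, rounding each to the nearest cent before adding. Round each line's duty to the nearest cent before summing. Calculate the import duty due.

Line 1 (45.43, Talon, 2,521 kg, £103,991.25):
Base rate for 45.43 is 17%.
Origin Talon qualifies under the Casena–Talon agreement and 45.43 is covered: preferential rate 9% applies instead.
Duty = £103,991.25 × 9% = £9,359.21.
Line 2 (72.53, Galar, 2,503 liters, £265,017.64):
Base rate for 72.53 is 26.5%.
72.53 has an FTA preferential rate, but origin Galar is not Talon; base rate stands.
Additional duty on 72.53 from Galar: +57.1%. Applied ad valorem rate: 26.5% + 57.1% = 83.6%.
Duty = £265,017.64 × 83.6% = £221,554.75.
Line 3 (03.88, Serune, 704 kg, £31,328.00):
Code 03.88 is under a tariff-rate quota (threshold 972 kg). Quantity 704 kg is within the quota, so the in-quota rate 1.5% applies to the full value.
Duty = £31,328.00 × 1.5% = £469.92.
Line 4 (23.49, Galar, 631 units, £19,775.54):
Base rate for 23.49 is 14% + £0.16/unit.
Duty = £19,775.54 × 14% + 631 × £0.16 = £2,869.54.
Total = £9,359.21 + £221,554.75 + £469.92 + £2,869.54 = £234,253.42.

£234,253.42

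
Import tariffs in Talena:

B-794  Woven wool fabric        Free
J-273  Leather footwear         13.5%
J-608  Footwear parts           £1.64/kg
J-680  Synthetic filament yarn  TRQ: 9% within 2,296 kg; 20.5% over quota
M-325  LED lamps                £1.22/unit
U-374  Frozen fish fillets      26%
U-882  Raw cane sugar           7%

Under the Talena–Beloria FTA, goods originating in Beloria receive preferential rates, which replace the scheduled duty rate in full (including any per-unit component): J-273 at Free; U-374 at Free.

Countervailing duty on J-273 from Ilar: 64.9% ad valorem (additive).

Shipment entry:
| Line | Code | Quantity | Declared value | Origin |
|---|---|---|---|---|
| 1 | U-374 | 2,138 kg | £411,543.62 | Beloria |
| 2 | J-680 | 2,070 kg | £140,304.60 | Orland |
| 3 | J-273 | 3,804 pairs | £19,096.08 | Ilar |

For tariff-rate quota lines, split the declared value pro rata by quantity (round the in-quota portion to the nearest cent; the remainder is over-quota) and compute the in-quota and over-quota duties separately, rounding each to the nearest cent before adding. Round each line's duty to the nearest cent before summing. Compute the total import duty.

£27,598.74

Line 1 (U-374, Beloria, 2,138 kg, £411,543.62):
Base rate for U-374 is 26%.
Origin Beloria qualifies under the Talena–Beloria agreement and U-374 is covered: preferential rate Free applies instead.
Duty = £411,543.62 × 0% = £0.00.
Line 2 (J-680, Orland, 2,070 kg, £140,304.60):
Code J-680 is under a tariff-rate quota (threshold 2,296 kg). Quantity 2,070 kg is within the quota, so the in-quota rate 9% applies to the full value.
Duty = £140,304.60 × 9% = £12,627.41.
Line 3 (J-273, Ilar, 3,804 pairs, £19,096.08):
Base rate for J-273 is 13.5%.
J-273 has an FTA preferential rate, but origin Ilar is not Beloria; base rate stands.
Additional duty on J-273 from Ilar: +64.9%. Applied ad valorem rate: 13.5% + 64.9% = 78.4%.
Duty = £19,096.08 × 78.4% = £14,971.33.
Total = £0.00 + £12,627.41 + £14,971.33 = £27,598.74.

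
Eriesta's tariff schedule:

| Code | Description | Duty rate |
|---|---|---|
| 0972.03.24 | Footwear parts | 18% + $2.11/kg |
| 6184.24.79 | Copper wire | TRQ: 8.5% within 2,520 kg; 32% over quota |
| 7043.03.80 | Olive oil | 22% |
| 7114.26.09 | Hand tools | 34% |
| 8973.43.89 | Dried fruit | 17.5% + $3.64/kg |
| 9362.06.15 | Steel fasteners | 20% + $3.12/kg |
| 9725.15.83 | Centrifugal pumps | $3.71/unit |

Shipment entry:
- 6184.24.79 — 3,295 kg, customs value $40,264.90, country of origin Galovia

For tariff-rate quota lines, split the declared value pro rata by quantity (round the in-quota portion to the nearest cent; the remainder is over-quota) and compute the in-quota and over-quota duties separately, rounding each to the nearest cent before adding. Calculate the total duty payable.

$5,648.08

Line 1 (6184.24.79, Galovia, 3,295 kg, $40,264.90):
Code 6184.24.79 is under a tariff-rate quota (threshold 2,520 kg). In-quota: 2,520 kg at 8.5%; over-quota: 775 kg at 32%.
Pro-rata value split: in-quota = $40,264.90 × 2,520/3,295 = $30,794.40; over-quota = $40,264.90 − $30,794.40 = $9,470.50.
In-quota duty = $30,794.40 × 8.5% = $2,617.52. Over-quota duty = $9,470.50 × 32% = $3,030.56.
Line duty = $2,617.52 + $3,030.56 = $5,648.08.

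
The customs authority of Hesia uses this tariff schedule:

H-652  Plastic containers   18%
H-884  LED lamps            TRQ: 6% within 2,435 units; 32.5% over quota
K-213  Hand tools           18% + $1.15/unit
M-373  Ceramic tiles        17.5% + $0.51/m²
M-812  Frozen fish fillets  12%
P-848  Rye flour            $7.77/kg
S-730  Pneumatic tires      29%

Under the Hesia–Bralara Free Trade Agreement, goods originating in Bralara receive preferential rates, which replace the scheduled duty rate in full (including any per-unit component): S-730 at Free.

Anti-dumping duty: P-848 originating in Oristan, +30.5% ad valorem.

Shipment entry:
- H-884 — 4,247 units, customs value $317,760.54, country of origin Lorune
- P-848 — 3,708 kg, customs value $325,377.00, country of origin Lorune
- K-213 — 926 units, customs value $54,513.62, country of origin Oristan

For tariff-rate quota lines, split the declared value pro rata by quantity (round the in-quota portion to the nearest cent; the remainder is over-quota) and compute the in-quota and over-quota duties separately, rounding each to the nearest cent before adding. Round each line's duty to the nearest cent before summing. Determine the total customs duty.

Line 1 (H-884, Lorune, 4,247 units, $317,760.54):
Code H-884 is under a tariff-rate quota (threshold 2,435 units). In-quota: 2,435 units at 6%; over-quota: 1,812 units at 32.5%.
Pro-rata value split: in-quota = $317,760.54 × 2,435/4,247 = $182,186.70; over-quota = $317,760.54 − $182,186.70 = $135,573.84.
In-quota duty = $182,186.70 × 6% = $10,931.20. Over-quota duty = $135,573.84 × 32.5% = $44,061.50.
Line duty = $10,931.20 + $44,061.50 = $54,992.70.
Line 2 (P-848, Lorune, 3,708 kg, $325,377.00):
Base rate for P-848 is $7.77/kg.
The additional-duty order on P-848 targets Oristan, not Lorune; it does not apply.
Duty = 3,708 × $7.77 = $28,811.16.
Line 3 (K-213, Oristan, 926 units, $54,513.62):
Base rate for K-213 is 18% + $1.15/unit.
Duty = $54,513.62 × 18% + 926 × $1.15 = $10,877.35.
Total = $54,992.70 + $28,811.16 + $10,877.35 = $94,681.21.

$94,681.21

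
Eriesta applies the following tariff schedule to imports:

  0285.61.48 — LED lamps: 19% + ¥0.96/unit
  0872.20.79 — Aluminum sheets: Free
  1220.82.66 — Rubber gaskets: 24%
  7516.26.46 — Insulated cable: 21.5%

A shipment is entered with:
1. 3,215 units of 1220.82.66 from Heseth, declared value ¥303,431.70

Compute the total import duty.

Line 1 (1220.82.66, Heseth, 3,215 units, ¥303,431.70):
Base rate for 1220.82.66 is 24%.
Duty = ¥303,431.70 × 24% = ¥72,823.61.

¥72,823.61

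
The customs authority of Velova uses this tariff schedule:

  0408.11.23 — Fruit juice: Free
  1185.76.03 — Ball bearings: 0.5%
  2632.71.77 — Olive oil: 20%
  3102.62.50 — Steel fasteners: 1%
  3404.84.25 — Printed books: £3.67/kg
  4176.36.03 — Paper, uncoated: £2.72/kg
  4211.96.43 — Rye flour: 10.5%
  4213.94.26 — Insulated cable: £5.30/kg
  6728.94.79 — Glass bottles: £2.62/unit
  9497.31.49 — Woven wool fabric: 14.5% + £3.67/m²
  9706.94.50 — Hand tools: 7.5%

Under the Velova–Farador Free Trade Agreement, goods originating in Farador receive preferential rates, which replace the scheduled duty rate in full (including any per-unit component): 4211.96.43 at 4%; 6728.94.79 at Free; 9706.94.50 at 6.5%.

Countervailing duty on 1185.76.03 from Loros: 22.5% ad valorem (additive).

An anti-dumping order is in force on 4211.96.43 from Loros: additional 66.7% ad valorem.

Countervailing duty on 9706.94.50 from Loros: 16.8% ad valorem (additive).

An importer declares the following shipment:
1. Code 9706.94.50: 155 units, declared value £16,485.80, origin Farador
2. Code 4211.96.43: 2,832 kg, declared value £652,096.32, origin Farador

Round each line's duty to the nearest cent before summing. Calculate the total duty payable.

Line 1 (9706.94.50, Farador, 155 units, £16,485.80):
Base rate for 9706.94.50 is 7.5%.
Origin Farador qualifies under the Velova–Farador agreement and 9706.94.50 is covered: preferential rate 6.5% applies instead.
The additional-duty order on 9706.94.50 targets Loros, not Farador; it does not apply.
Duty = £16,485.80 × 6.5% = £1,071.58.
Line 2 (4211.96.43, Farador, 2,832 kg, £652,096.32):
Base rate for 4211.96.43 is 10.5%.
Origin Farador qualifies under the Velova–Farador agreement and 4211.96.43 is covered: preferential rate 4% applies instead.
The additional-duty order on 4211.96.43 targets Loros, not Farador; it does not apply.
Duty = £652,096.32 × 4% = £26,083.85.
Total = £1,071.58 + £26,083.85 = £27,155.43.

£27,155.43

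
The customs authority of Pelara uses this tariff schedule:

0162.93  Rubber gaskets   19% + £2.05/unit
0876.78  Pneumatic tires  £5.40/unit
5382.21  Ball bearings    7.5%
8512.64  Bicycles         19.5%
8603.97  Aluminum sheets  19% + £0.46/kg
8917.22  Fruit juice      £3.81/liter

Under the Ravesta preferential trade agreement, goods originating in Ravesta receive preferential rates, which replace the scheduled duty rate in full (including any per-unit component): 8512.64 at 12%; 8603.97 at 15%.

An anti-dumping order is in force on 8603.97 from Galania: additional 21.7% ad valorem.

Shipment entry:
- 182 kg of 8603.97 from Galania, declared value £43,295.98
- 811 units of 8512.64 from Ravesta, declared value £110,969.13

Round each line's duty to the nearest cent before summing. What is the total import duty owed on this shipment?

£31,021.48

Line 1 (8603.97, Galania, 182 kg, £43,295.98):
Base rate for 8603.97 is 19% + £0.46/kg.
8603.97 has an FTA preferential rate, but origin Galania is not Ravesta; base rate stands.
Additional duty on 8603.97 from Galania: +21.7%. Applied ad valorem rate: 19% + 21.7% = 40.7%.
Duty = £43,295.98 × 40.7% + 182 × £0.46 = £17,705.18.
Line 2 (8512.64, Ravesta, 811 units, £110,969.13):
Base rate for 8512.64 is 19.5%.
Origin Ravesta qualifies under the Pelara–Ravesta agreement and 8512.64 is covered: preferential rate 12% applies instead.
Duty = £110,969.13 × 12% = £13,316.30.
Total = £17,705.18 + £13,316.30 = £31,021.48.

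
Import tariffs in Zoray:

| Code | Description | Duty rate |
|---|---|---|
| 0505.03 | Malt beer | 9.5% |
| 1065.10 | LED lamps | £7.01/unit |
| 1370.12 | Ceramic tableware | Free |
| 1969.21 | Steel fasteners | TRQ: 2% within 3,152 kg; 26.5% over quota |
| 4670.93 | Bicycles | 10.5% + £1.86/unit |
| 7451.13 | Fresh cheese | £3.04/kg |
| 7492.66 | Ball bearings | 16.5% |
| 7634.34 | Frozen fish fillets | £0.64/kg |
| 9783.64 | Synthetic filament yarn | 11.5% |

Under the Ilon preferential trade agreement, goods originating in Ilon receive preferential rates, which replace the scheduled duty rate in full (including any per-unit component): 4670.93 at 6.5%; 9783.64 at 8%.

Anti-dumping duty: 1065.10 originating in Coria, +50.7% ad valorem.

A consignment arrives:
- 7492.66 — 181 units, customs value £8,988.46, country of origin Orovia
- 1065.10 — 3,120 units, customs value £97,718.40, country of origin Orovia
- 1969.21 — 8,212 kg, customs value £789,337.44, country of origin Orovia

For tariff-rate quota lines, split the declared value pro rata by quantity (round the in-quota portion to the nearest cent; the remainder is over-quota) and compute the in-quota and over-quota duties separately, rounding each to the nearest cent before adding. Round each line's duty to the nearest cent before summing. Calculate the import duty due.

Line 1 (7492.66, Orovia, 181 units, £8,988.46):
Base rate for 7492.66 is 16.5%.
Duty = £8,988.46 × 16.5% = £1,483.10.
Line 2 (1065.10, Orovia, 3,120 units, £97,718.40):
Base rate for 1065.10 is £7.01/unit.
The additional-duty order on 1065.10 targets Coria, not Orovia; it does not apply.
Duty = 3,120 × £7.01 = £21,871.20.
Line 3 (1969.21, Orovia, 8,212 kg, £789,337.44):
Code 1969.21 is under a tariff-rate quota (threshold 3,152 kg). In-quota: 3,152 kg at 2%; over-quota: 5,060 kg at 26.5%.
Pro-rata value split: in-quota = £789,337.44 × 3,152/8,212 = £302,970.24; over-quota = £789,337.44 − £302,970.24 = £486,367.20.
In-quota duty = £302,970.24 × 2% = £6,059.40. Over-quota duty = £486,367.20 × 26.5% = £128,887.31.
Line duty = £6,059.40 + £128,887.31 = £134,946.71.
Total = £1,483.10 + £21,871.20 + £134,946.71 = £158,301.01.

£158,301.01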